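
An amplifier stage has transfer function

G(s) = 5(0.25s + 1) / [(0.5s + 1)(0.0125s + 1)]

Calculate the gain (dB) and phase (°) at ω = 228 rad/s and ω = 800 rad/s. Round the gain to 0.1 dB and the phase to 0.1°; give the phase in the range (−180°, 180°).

At ω = 228 rad/s:
zero (1 + j228·0.25) = 1 + j57 → |·| ≈ 57.009, ∠ ≈ 88.99°
pole (1 + j228·0.5) = 1 + j114 → |·| ≈ 114, ∠ ≈ 89.50°
pole (1 + j228·0.0125) = 1 + j2.85 → |·| ≈ 3.0203, ∠ ≈ 70.67°
|G| = 5 · 57.009 / (114 · 3.0203) ≈ 0.82786
Gain = 20 log₁₀(0.82786) ≈ -1.64 dB
∠G = (88.99°) − (89.50° + 70.67°) = -71.18°

At ω = 800 rad/s:
zero (1 + j800·0.25) = 1 + j200 → |·| ≈ 200, ∠ ≈ 89.71°
pole (1 + j800·0.5) = 1 + j400 → |·| ≈ 400, ∠ ≈ 89.86°
pole (1 + j800·0.0125) = 1 + j10 → |·| ≈ 10.05, ∠ ≈ 84.29°
|G| = 5 · 200 / (400 · 10.05) ≈ 0.24876
Gain = 20 log₁₀(0.24876) ≈ -12.08 dB
∠G = (89.71°) − (89.86° + 84.29°) = -84.44°

ω = 228: -1.6 dB, -71.2°; ω = 800: -12.1 dB, -84.4°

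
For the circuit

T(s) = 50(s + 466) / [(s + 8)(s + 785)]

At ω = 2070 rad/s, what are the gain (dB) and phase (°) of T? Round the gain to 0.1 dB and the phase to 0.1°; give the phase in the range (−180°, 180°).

At s = jω = j2070:
zero (s+466): 466 + j2070 → |·| = √(466²+2070²) = √4502056 ≈ 2121.8, ∠ = arctan(2070/466) ≈ 77.31°
pole (s+8): 8 + j2070 → |·| = √(8²+2070²) = √4284964 ≈ 2070, ∠ = arctan(2070/8) ≈ 89.78°
pole (s+785): 785 + j2070 → |·| = √(785²+2070²) = √4901125 ≈ 2213.8, ∠ = arctan(2070/785) ≈ 69.23°
|T| = 50 · 2121.8 / 4.5826e+06 ≈ 0.023151
Gain = 20 log₁₀(0.023151) ≈ -32.71 dB
∠T = 77.31° − 159.01° = -81.70°

-32.7 dB, -81.7°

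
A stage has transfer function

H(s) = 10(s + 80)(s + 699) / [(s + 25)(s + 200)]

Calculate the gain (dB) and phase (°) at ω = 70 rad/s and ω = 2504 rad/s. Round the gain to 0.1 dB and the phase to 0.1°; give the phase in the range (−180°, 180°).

At s = jω = j70:
zero (s+80): 80 + j70 → |·| = √(80²+70²) = √11300 ≈ 106.3, ∠ = arctan(70/80) ≈ 41.19°
zero (s+699): 699 + j70 → |·| = √(699²+70²) = √493501 ≈ 702.5, ∠ = arctan(70/699) ≈ 5.72°
pole (s+25): 25 + j70 → |·| = √(25²+70²) = √5525 ≈ 74.33, ∠ = arctan(70/25) ≈ 70.35°
pole (s+200): 200 + j70 → |·| = √(200²+70²) = √44900 ≈ 211.9, ∠ = arctan(70/200) ≈ 19.29°
|H| = 10 · 74676 / 15751 ≈ 47.41
Gain = 20 log₁₀(47.41) ≈ 33.52 dB
∠H = 46.91° − 89.64° = -42.73°

At s = jω = j2504:
zero (s+80): 80 + j2504 → |·| = √(80²+2504²) = √6276416 ≈ 2505.3, ∠ = arctan(2504/80) ≈ 88.17°
zero (s+699): 699 + j2504 → |·| = √(699²+2504²) = √6758617 ≈ 2599.7, ∠ = arctan(2504/699) ≈ 74.40°
pole (s+25): 25 + j2504 → |·| = √(25²+2504²) = √6270641 ≈ 2504.1, ∠ = arctan(2504/25) ≈ 89.43°
pole (s+200): 200 + j2504 → |·| = √(200²+2504²) = √6310016 ≈ 2512, ∠ = arctan(2504/200) ≈ 85.43°
|H| = 10 · 6.513e+06 / 6.2903e+06 ≈ 10.354
Gain = 20 log₁₀(10.354) ≈ 20.30 dB
∠H = 162.57° − 174.86° = -12.29°

ω = 70: 33.5 dB, -42.7°; ω = 2504: 20.3 dB, -12.3°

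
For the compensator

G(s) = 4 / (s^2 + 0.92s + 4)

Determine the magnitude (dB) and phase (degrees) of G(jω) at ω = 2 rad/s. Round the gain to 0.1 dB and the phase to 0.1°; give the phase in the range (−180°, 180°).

At s = jω = j2:
quadratic: (j2)² + 0.92·j2 + 4 = 0 + j1.84 → |·| ≈ 1.84, ∠ ≈ 90.00°
|G| = 4 / 1.84 ≈ 2.1739
Gain = 20 log₁₀(2.1739) ≈ 6.74 dB
∠G = 0.00° − 90.00° = -90.00°

6.7 dB, -90.0°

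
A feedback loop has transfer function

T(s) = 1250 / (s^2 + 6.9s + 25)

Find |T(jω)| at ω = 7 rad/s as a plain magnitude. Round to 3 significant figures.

At s = jω = j7:
quadratic: (j7)² + 6.9·j7 + 25 = -24 + j48.3 → |·| ≈ 53.934, ∠ ≈ 116.42°
|T| = 1250 / 53.934 ≈ 23.176

23.2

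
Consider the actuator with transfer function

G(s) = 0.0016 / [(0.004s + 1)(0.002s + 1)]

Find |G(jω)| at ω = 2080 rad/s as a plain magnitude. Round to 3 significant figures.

At ω = 2080 rad/s:
pole (1 + j2080·0.004) = 1 + j8.32 → |·| ≈ 8.3799, ∠ ≈ 83.15°
pole (1 + j2080·0.002) = 1 + j4.16 → |·| ≈ 4.2785, ∠ ≈ 76.48°
|G| = 0.0016 · 1 / (8.3799 · 4.2785) ≈ 4.4626e-05

4.46e-05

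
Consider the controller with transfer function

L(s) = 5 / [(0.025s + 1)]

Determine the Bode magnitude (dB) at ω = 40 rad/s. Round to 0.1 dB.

At ω = 40 rad/s:
pole (1 + j40·0.025) = 1 + j1 → |·| ≈ 1.4142, ∠ ≈ 45.00°
|L| = 5 · 1 / (1.4142) ≈ 3.5356
Gain = 20 log₁₀(3.5356) ≈ 10.97 dB

11.0 dB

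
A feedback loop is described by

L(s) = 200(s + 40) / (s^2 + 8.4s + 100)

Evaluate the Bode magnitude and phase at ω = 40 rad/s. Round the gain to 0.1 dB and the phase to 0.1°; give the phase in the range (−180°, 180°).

At s = jω = j40:
zero (s+40): 40 + j40 → |·| = √(40²+40²) = √3200 ≈ 56.569, ∠ = arctan(40/40) ≈ 45.00°
quadratic: (j40)² + 8.4·j40 + 100 = -1500 + j336 → |·| ≈ 1537.2, ∠ ≈ 167.37°
|L| = 200 · 56.569 / 1537.2 ≈ 7.36
Gain = 20 log₁₀(7.36) ≈ 17.34 dB
∠L = 45.00° − 167.37° = -122.37°

17.3 dB, -122.4°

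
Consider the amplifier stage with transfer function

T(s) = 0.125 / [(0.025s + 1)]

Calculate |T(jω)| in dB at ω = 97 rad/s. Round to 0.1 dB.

At ω = 97 rad/s:
pole (1 + j97·0.025) = 1 + j2.425 → |·| ≈ 2.6231, ∠ ≈ 67.59°
|T| = 0.125 · 1 / (2.6231) ≈ 0.047654
Gain = 20 log₁₀(0.047654) ≈ -26.44 dB

-26.4 dB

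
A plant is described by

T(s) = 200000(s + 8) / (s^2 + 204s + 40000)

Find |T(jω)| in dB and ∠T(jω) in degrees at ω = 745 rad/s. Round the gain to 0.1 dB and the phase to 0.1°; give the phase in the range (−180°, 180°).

At s = jω = j745:
zero (s+8): 8 + j745 → |·| = √(8²+745²) = √555089 ≈ 745.04, ∠ = arctan(745/8) ≈ 89.38°
quadratic: (j745)² + 204·j745 + 40000 = -515025 + j151980 → |·| ≈ 5.3698e+05, ∠ ≈ 163.56°
|T| = 200000 · 745.04 / 5.3698e+05 ≈ 277.49
Gain = 20 log₁₀(277.49) ≈ 48.86 dB
∠T = 89.38° − 163.56° = -74.18°

48.9 dB, -74.2°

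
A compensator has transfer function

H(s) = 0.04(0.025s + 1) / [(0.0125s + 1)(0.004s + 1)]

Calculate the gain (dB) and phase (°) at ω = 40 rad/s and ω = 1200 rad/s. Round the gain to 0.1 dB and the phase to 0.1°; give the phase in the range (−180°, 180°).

At ω = 40 rad/s:
zero (1 + j40·0.025) = 1 + j1 → |·| ≈ 1.4142, ∠ ≈ 45.00°
pole (1 + j40·0.0125) = 1 + j0.5 → |·| ≈ 1.118, ∠ ≈ 26.57°
pole (1 + j40·0.004) = 1 + j0.16 → |·| ≈ 1.0127, ∠ ≈ 9.09°
|H| = 0.04 · 1.4142 / (1.118 · 1.0127) ≈ 0.049963
Gain = 20 log₁₀(0.049963) ≈ -26.03 dB
∠H = (45.00°) − (26.57° + 9.09°) = 9.34°

At ω = 1200 rad/s:
zero (1 + j1200·0.025) = 1 + j30 → |·| ≈ 30.017, ∠ ≈ 88.09°
pole (1 + j1200·0.0125) = 1 + j15 → |·| ≈ 15.033, ∠ ≈ 86.19°
pole (1 + j1200·0.004) = 1 + j4.8 → |·| ≈ 4.9031, ∠ ≈ 78.23°
|H| = 0.04 · 30.017 / (15.033 · 4.9031) ≈ 0.01629
Gain = 20 log₁₀(0.01629) ≈ -35.76 dB
∠H = (88.09°) − (86.19° + 78.23°) = -76.33°

ω = 40: -26.0 dB, 9.3°; ω = 1200: -35.8 dB, -76.3°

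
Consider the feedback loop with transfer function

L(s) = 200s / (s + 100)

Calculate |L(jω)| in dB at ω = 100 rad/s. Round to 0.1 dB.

At s = jω = j100:
zero at origin: s = j100 → |·| = 100, ∠ = 90.00°
pole (s+100): 100 + j100 → |·| = √(100²+100²) = √20000 ≈ 141.42, ∠ = arctan(100/100) ≈ 45.00°
|L| = 200 · 100 / 141.42 ≈ 141.42
Gain = 20 log₁₀(141.42) ≈ 43.01 dB

43.0 dB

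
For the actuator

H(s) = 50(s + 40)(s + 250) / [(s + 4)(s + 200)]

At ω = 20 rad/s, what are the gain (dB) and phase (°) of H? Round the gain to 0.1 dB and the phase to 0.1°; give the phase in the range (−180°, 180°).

At s = jω = j20:
zero (s+40): 40 + j20 → |·| = √(40²+20²) = √2000 ≈ 44.721, ∠ = arctan(20/40) ≈ 26.57°
zero (s+250): 250 + j20 → |·| = √(250²+20²) = √62900 ≈ 250.8, ∠ = arctan(20/250) ≈ 4.57°
pole (s+4): 4 + j20 → |·| = √(4²+20²) = √416 ≈ 20.396, ∠ = arctan(20/4) ≈ 78.69°
pole (s+200): 200 + j20 → |·| = √(200²+20²) = √40400 ≈ 201, ∠ = arctan(20/200) ≈ 5.71°
|H| = 50 · 11216 / 4099.6 ≈ 136.79
Gain = 20 log₁₀(136.79) ≈ 42.72 dB
∠H = 31.14° − 84.40° = -53.26°

42.7 dB, -53.3°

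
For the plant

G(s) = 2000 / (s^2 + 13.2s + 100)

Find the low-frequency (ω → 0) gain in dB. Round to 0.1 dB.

26.0 dB

G(0) = 2000 / 100 = 20
20 log₁₀(20) ≈ 26.02 dB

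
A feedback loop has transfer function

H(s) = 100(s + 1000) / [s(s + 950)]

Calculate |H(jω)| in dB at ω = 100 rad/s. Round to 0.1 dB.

0.4 dB

At s = jω = j100:
zero (s+1000): 1000 + j100 → |·| = √(1000²+100²) = √1010000 ≈ 1005, ∠ = arctan(100/1000) ≈ 5.71°
pole (s+950): 950 + j100 → |·| = √(950²+100²) = √912500 ≈ 955.25, ∠ = arctan(100/950) ≈ 6.01°
pole at origin: |s| = 100, ∠ = 90.00° (in denominator)
|H| = 100 · 1005 / 95525 ≈ 1.0521
Gain = 20 log₁₀(1.0521) ≈ 0.44 dB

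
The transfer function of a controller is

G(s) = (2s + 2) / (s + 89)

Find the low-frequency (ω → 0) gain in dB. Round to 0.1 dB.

G(0) = 2 / 89 ≈ 0.022472
20 log₁₀(0.022472) ≈ -32.97 dB

-33.0 dB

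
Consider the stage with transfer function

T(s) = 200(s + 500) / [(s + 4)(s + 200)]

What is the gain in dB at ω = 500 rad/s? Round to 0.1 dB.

At s = jω = j500:
zero (s+500): 500 + j500 → |·| = √(500²+500²) = √500000 ≈ 707.11, ∠ = arctan(500/500) ≈ 45.00°
pole (s+4): 4 + j500 → |·| = √(4²+500²) = √250016 ≈ 500.02, ∠ = arctan(500/4) ≈ 89.54°
pole (s+200): 200 + j500 → |·| = √(200²+500²) = √290000 ≈ 538.52, ∠ = arctan(500/200) ≈ 68.20°
|T| = 200 · 707.11 / 2.6927e+05 ≈ 0.52521
Gain = 20 log₁₀(0.52521) ≈ -5.59 dB

-5.6 dB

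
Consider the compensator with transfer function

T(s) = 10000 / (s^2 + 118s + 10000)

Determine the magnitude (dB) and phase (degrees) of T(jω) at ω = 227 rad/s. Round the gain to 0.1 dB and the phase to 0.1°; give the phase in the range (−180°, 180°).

At s = jω = j227:
quadratic: (j227)² + 118·j227 + 10000 = -41529 + j26786 → |·| ≈ 49418, ∠ ≈ 147.18°
|T| = 10000 / 49418 ≈ 0.20236
Gain = 20 log₁₀(0.20236) ≈ -13.88 dB
∠T = 0.00° − 147.18° = -147.18°

-13.9 dB, -147.2°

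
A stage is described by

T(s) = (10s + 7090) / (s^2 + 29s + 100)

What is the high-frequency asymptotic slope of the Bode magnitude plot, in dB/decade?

Each pole contributes −20 dB/decade at high frequency; each zero contributes +20 dB/decade.
Net: 1 zero(s) − 2 pole(s) → -20 dB/decade.

-20 dB/decade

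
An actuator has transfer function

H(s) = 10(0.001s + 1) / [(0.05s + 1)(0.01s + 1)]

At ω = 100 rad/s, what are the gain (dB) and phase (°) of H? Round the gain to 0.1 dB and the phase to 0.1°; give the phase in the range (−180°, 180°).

At ω = 100 rad/s:
zero (1 + j100·0.001) = 1 + j0.1 → |·| ≈ 1.005, ∠ ≈ 5.71°
pole (1 + j100·0.05) = 1 + j5 → |·| ≈ 5.099, ∠ ≈ 78.69°
pole (1 + j100·0.01) = 1 + j1 → |·| ≈ 1.4142, ∠ ≈ 45.00°
|H| = 10 · 1.005 / (5.099 · 1.4142) ≈ 1.3937
Gain = 20 log₁₀(1.3937) ≈ 2.88 dB
∠H = (5.71°) − (78.69° + 45.00°) = -117.98°

2.9 dB, -118.0°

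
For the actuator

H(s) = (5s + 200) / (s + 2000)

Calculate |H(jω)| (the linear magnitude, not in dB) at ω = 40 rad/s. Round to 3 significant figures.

Substitute s = j40:
Numerator: 5(j40) + 200 = 200 + j200
Denominator: (j40) + 2000 = 2000 + j40
|N| = √(200² + 200²) ≈ 282.84, ∠N ≈ 45.00°
|D| = √(2000² + 40²) ≈ 2000.4, ∠D ≈ 1.15°
|H| = 282.84 / 2000.4 ≈ 0.14139

0.141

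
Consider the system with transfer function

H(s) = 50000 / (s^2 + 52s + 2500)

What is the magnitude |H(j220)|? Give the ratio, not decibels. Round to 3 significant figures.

1.06

At s = jω = j220:
quadratic: (j220)² + 52·j220 + 2500 = -45900 + j11440 → |·| ≈ 47304, ∠ ≈ 166.00°
|H| = 50000 / 47304 ≈ 1.057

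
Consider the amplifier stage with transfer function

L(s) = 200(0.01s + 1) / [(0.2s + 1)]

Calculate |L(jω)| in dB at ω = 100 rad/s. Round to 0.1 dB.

23.0 dB

At ω = 100 rad/s:
zero (1 + j100·0.01) = 1 + j1 → |·| ≈ 1.4142, ∠ ≈ 45.00°
pole (1 + j100·0.2) = 1 + j20 → |·| ≈ 20.025, ∠ ≈ 87.14°
|L| = 200 · 1.4142 / (20.025) ≈ 14.124
Gain = 20 log₁₀(14.124) ≈ 23.00 dB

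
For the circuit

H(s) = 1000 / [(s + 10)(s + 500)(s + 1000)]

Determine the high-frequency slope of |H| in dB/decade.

-60 dB/decade

Each pole contributes −20 dB/decade at high frequency; each zero contributes +20 dB/decade.
Net: 0 zero(s) − 3 pole(s) → -60 dB/decade.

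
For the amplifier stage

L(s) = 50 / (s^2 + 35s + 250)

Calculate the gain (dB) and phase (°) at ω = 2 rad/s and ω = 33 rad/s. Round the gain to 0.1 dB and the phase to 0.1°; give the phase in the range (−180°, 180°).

Substitute s = j2:
Numerator: 50 = 50 + j0
Denominator: (j2)^2 + 35(j2) + 250 = 246 + j70
|N| = √(50² + 0²) ≈ 50, ∠N ≈ 0.00°
|D| = √(246² + 70²) ≈ 255.77, ∠D ≈ 15.88°
|L| = 50 / 255.77 ≈ 0.19549
Gain = 20 log₁₀(0.19549) ≈ -14.18 dB
∠L = 0.00° − 15.88° = -15.88°

Substitute s = j33:
Numerator: 50 = 50 + j0
Denominator: (j33)^2 + 35(j33) + 250 = -839 + j1155
|N| = √(50² + 0²) ≈ 50, ∠N ≈ 0.00°
|D| = √(839² + 1155²) ≈ 1427.6, ∠D ≈ 125.99°
|L| = 50 / 1427.6 ≈ 0.035024
Gain = 20 log₁₀(0.035024) ≈ -29.11 dB
∠L = 0.00° − 125.99° = -125.99°

ω = 2: -14.2 dB, -15.9°; ω = 33: -29.1 dB, -126.0°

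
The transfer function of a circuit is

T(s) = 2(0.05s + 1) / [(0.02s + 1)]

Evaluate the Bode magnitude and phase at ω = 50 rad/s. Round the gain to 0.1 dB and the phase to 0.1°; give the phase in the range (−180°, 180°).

At ω = 50 rad/s:
zero (1 + j50·0.05) = 1 + j2.5 → |·| ≈ 2.6926, ∠ ≈ 68.20°
pole (1 + j50·0.02) = 1 + j1 → |·| ≈ 1.4142, ∠ ≈ 45.00°
|T| = 2 · 2.6926 / (1.4142) ≈ 3.8079
Gain = 20 log₁₀(3.8079) ≈ 11.61 dB
∠T = (68.20°) − (45.00°) = 23.20°

11.6 dB, 23.2°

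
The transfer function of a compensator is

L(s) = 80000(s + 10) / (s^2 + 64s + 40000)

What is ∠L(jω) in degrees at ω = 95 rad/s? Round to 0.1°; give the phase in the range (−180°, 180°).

72.9°

At s = jω = j95:
zero (s+10): 10 + j95 → |·| = √(10²+95²) = √9125 ≈ 95.525, ∠ = arctan(95/10) ≈ 83.99°
quadratic: (j95)² + 64·j95 + 40000 = 30975 + j6080 → |·| ≈ 31566, ∠ ≈ 11.11°
∠L = 83.99° − 11.11° = 72.88°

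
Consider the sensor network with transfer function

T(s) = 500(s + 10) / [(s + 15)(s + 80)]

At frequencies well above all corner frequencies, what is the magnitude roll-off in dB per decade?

-20 dB/decade

Each pole contributes −20 dB/decade at high frequency; each zero contributes +20 dB/decade.
Net: 1 zero(s) − 2 pole(s) → -20 dB/decade.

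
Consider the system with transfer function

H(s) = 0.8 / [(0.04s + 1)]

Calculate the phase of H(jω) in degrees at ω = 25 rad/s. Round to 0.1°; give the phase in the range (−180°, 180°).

At ω = 25 rad/s:
pole (1 + j25·0.04) = 1 + j1 → |·| ≈ 1.4142, ∠ ≈ 45.00°
∠H = (0°) − (45.00°) = -45.00°

-45.0°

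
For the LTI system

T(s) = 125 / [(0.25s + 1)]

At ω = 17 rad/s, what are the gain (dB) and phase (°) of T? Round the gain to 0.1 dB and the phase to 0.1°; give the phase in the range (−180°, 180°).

At ω = 17 rad/s:
pole (1 + j17·0.25) = 1 + j4.25 → |·| ≈ 4.3661, ∠ ≈ 76.76°
|T| = 125 · 1 / (4.3661) ≈ 28.63
Gain = 20 log₁₀(28.63) ≈ 29.14 dB
∠T = (0°) − (76.76°) = -76.76°

29.1 dB, -76.8°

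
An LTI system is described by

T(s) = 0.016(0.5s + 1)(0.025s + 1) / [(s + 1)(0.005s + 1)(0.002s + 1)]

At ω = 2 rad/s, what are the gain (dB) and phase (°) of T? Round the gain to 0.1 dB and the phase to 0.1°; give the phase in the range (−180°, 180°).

At ω = 2 rad/s:
zero (1 + j2·0.5) = 1 + j1 → |·| ≈ 1.4142, ∠ ≈ 45.00°
zero (1 + j2·0.025) = 1 + j0.05 → |·| ≈ 1.0012, ∠ ≈ 2.86°
pole (1 + j2·1) = 1 + j2 → |·| ≈ 2.2361, ∠ ≈ 63.43°
pole (1 + j2·0.005) = 1 + j0.01 → |·| ≈ 1, ∠ ≈ 0.57°
pole (1 + j2·0.002) = 1 + j0.004 → |·| ≈ 1, ∠ ≈ 0.23°
|T| = 0.016 · 1.4142 · 1.0012 / (2.2361 · 1 · 1) ≈ 0.010131
Gain = 20 log₁₀(0.010131) ≈ -39.89 dB
∠T = (45.00° + 2.86°) − (63.43° + 0.57° + 0.23°) = -16.37°

-39.9 dB, -16.4°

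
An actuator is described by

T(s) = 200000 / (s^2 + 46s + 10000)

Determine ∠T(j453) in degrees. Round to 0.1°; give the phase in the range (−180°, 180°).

At s = jω = j453:
quadratic: (j453)² + 46·j453 + 10000 = -195209 + j20838 → |·| ≈ 1.9632e+05, ∠ ≈ 173.91°
∠T = 0.00° − 173.91° = -173.91°

-173.9°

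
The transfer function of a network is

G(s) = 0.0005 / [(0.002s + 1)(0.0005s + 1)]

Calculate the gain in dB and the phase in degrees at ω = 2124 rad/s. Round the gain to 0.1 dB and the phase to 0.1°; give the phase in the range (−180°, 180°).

-82.1 dB, -123.5°

At ω = 2124 rad/s:
pole (1 + j2124·0.002) = 1 + j4.248 → |·| ≈ 4.3641, ∠ ≈ 76.75°
pole (1 + j2124·0.0005) = 1 + j1.062 → |·| ≈ 1.4587, ∠ ≈ 46.72°
|G| = 0.0005 · 1 / (4.3641 · 1.4587) ≈ 7.8543e-05
Gain = 20 log₁₀(7.8543e-05) ≈ -82.10 dB
∠G = (0°) − (76.75° + 46.72°) = -123.47°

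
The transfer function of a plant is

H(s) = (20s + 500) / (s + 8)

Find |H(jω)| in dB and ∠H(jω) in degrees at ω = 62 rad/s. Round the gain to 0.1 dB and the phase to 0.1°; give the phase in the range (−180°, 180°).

26.6 dB, -14.6°

Substitute s = j62:
Numerator: 20(j62) + 500 = 500 + j1240
Denominator: (j62) + 8 = 8 + j62
|N| = √(500² + 1240²) ≈ 1337, ∠N ≈ 68.04°
|D| = √(8² + 62²) ≈ 62.514, ∠D ≈ 82.65°
|H| = 1337 / 62.514 ≈ 21.387
Gain = 20 log₁₀(21.387) ≈ 26.60 dB
∠H = 68.04° − 82.65° = -14.61°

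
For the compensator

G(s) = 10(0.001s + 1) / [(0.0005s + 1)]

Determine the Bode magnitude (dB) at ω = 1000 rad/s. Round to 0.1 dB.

At ω = 1000 rad/s:
zero (1 + j1000·0.001) = 1 + j1 → |·| ≈ 1.4142, ∠ ≈ 45.00°
pole (1 + j1000·0.0005) = 1 + j0.5 → |·| ≈ 1.118, ∠ ≈ 26.57°
|G| = 10 · 1.4142 / (1.118) ≈ 12.649
Gain = 20 log₁₀(12.649) ≈ 22.04 dB

22.0 dB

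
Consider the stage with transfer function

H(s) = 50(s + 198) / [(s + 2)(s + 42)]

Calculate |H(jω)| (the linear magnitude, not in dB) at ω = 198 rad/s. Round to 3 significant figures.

At s = jω = j198:
zero (s+198): 198 + j198 → |·| = √(198²+198²) = √78408 ≈ 280.01, ∠ = arctan(198/198) ≈ 45.00°
pole (s+2): 2 + j198 → |·| = √(2²+198²) = √39208 ≈ 198.01, ∠ = arctan(198/2) ≈ 89.42°
pole (s+42): 42 + j198 → |·| = √(42²+198²) = √40968 ≈ 202.41, ∠ = arctan(198/42) ≈ 78.02°
|H| = 50 · 280.01 / 40079 ≈ 0.34932

0.349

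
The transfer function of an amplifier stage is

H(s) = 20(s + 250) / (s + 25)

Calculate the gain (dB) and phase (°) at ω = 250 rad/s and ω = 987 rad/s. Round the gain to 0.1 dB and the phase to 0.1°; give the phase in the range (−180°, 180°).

At s = jω = j250:
zero (s+250): 250 + j250 → |·| = √(250²+250²) = √125000 ≈ 353.55, ∠ = arctan(250/250) ≈ 45.00°
pole (s+25): 25 + j250 → |·| = √(25²+250²) = √63125 ≈ 251.25, ∠ = arctan(250/25) ≈ 84.29°
|H| = 20 · 353.55 / 251.25 ≈ 28.143
Gain = 20 log₁₀(28.143) ≈ 28.99 dB
∠H = 45.00° − 84.29° = -39.29°

At s = jω = j987:
zero (s+250): 250 + j987 → |·| = √(250²+987²) = √1036669 ≈ 1018.2, ∠ = arctan(987/250) ≈ 75.79°
pole (s+25): 25 + j987 → |·| = √(25²+987²) = √974794 ≈ 987.32, ∠ = arctan(987/25) ≈ 88.55°
|H| = 20 · 1018.2 / 987.32 ≈ 20.626
Gain = 20 log₁₀(20.626) ≈ 26.29 dB
∠H = 75.79° − 88.55° = -12.76°

ω = 250: 29.0 dB, -39.3°; ω = 987: 26.3 dB, -12.8°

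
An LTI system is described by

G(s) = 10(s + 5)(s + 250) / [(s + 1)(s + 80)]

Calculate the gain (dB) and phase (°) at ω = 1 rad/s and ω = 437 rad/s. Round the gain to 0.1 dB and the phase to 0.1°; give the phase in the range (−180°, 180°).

ω = 1: 41.0 dB, -34.2°; ω = 437: 21.1 dB, -19.9°

At s = jω = j1:
zero (s+5): 5 + j1 → |·| = √(5²+1²) = √26 ≈ 5.099, ∠ = arctan(1/5) ≈ 11.31°
zero (s+250): 250 + j1 → |·| = √(250²+1²) = √62501 ≈ 250, ∠ = arctan(1/250) ≈ 0.23°
pole (s+1): 1 + j1 → |·| = √(1²+1²) = √2 ≈ 1.4142, ∠ = arctan(1/1) ≈ 45.00°
pole (s+80): 80 + j1 → |·| = √(80²+1²) = √6401 ≈ 80.006, ∠ = arctan(1/80) ≈ 0.72°
|G| = 10 · 1274.8 / 113.14 ≈ 112.67
Gain = 20 log₁₀(112.67) ≈ 41.04 dB
∠G = 11.54° − 45.72° = -34.18°

At s = jω = j437:
zero (s+5): 5 + j437 → |·| = √(5²+437²) = √190994 ≈ 437.03, ∠ = arctan(437/5) ≈ 89.34°
zero (s+250): 250 + j437 → |·| = √(250²+437²) = √253469 ≈ 503.46, ∠ = arctan(437/250) ≈ 60.23°
pole (s+1): 1 + j437 → |·| = √(1²+437²) = √190970 ≈ 437, ∠ = arctan(437/1) ≈ 89.87°
pole (s+80): 80 + j437 → |·| = √(80²+437²) = √197369 ≈ 444.26, ∠ = arctan(437/80) ≈ 79.63°
|G| = 10 · 2.2003e+05 / 1.9414e+05 ≈ 11.334
Gain = 20 log₁₀(11.334) ≈ 21.09 dB
∠G = 149.57° − 169.50° = -19.93°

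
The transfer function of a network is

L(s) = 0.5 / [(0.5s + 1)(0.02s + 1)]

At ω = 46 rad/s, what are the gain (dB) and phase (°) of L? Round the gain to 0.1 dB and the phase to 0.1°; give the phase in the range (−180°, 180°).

-35.9 dB, -130.1°

At ω = 46 rad/s:
pole (1 + j46·0.5) = 1 + j23 → |·| ≈ 23.022, ∠ ≈ 87.51°
pole (1 + j46·0.02) = 1 + j0.92 → |·| ≈ 1.3588, ∠ ≈ 42.61°
|L| = 0.5 · 1 / (23.022 · 1.3588) ≈ 0.015983
Gain = 20 log₁₀(0.015983) ≈ -35.93 dB
∠L = (0°) − (87.51° + 42.61°) = -130.12°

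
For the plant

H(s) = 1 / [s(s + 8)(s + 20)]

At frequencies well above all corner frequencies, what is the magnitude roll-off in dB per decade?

Each pole contributes −20 dB/decade at high frequency; each zero contributes +20 dB/decade.
Net: 0 zero(s) − 3 pole(s) → -60 dB/decade.

-60 dB/decade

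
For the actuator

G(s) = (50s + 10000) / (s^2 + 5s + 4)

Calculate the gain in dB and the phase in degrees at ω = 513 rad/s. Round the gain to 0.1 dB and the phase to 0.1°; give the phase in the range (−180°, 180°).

-19.6 dB, -110.7°

Substitute s = j513:
Numerator: 50(j513) + 10000 = 10000 + j25650
Denominator: (j513)^2 + 5(j513) + 4 = -263165 + j2565
|N| = √(10000² + 25650²) ≈ 27530, ∠N ≈ 68.70°
|D| = √(263165² + 2565²) ≈ 2.6318e+05, ∠D ≈ 179.44°
|G| = 27530 / 2.6318e+05 ≈ 0.10461
Gain = 20 log₁₀(0.10461) ≈ -19.61 dB
∠G = 68.70° − 179.44° = -110.74°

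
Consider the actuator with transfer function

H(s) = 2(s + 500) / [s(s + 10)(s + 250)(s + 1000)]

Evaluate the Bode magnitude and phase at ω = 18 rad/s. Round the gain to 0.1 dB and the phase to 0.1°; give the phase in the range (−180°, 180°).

At s = jω = j18:
zero (s+500): 500 + j18 → |·| = √(500²+18²) = √250324 ≈ 500.32, ∠ = arctan(18/500) ≈ 2.06°
pole (s+10): 10 + j18 → |·| = √(10²+18²) = √424 ≈ 20.591, ∠ = arctan(18/10) ≈ 60.95°
pole (s+250): 250 + j18 → |·| = √(250²+18²) = √62824 ≈ 250.65, ∠ = arctan(18/250) ≈ 4.12°
pole (s+1000): 1000 + j18 → |·| = √(1000²+18²) = √1000324 ≈ 1000.2, ∠ = arctan(18/1000) ≈ 1.03°
pole at origin: |s| = 18, ∠ = 90.00° (in denominator)
|H| = 2 · 500.32 / 9.2919e+07 ≈ 1.0769e-05
Gain = 20 log₁₀(1.0769e-05) ≈ -99.36 dB
∠H = 2.06° − 156.10° = -154.04°

-99.4 dB, -154.0°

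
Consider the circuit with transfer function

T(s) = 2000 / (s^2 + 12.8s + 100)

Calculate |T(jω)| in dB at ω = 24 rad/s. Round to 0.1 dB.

At s = jω = j24:
quadratic: (j24)² + 12.8·j24 + 100 = -476 + j307.2 → |·| ≈ 566.52, ∠ ≈ 147.16°
|T| = 2000 / 566.52 ≈ 3.5303
Gain = 20 log₁₀(3.5303) ≈ 10.96 dB

11.0 dB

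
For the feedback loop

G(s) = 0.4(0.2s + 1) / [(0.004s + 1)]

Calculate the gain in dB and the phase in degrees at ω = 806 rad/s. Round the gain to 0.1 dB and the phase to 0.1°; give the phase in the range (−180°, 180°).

25.6 dB, 16.9°

At ω = 806 rad/s:
zero (1 + j806·0.2) = 1 + j161.2 → |·| ≈ 161.2, ∠ ≈ 89.64°
pole (1 + j806·0.004) = 1 + j3.224 → |·| ≈ 3.3755, ∠ ≈ 72.77°
|G| = 0.4 · 161.2 / (3.3755) ≈ 19.102
Gain = 20 log₁₀(19.102) ≈ 25.62 dB
∠G = (89.64°) − (72.77°) = 16.87°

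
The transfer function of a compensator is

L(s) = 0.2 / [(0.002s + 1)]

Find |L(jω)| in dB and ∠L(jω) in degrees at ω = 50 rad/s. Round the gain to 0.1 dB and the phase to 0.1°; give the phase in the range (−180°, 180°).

-14.0 dB, -5.7°

At ω = 50 rad/s:
pole (1 + j50·0.002) = 1 + j0.1 → |·| ≈ 1.005, ∠ ≈ 5.71°
|L| = 0.2 · 1 / (1.005) ≈ 0.199
Gain = 20 log₁₀(0.199) ≈ -14.02 dB
∠L = (0°) − (5.71°) = -5.71°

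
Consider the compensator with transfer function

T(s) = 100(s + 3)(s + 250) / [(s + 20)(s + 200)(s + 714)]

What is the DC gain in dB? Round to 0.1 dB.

T(0) = 100·3·250 / (20·200·714) ≈ 0.026261
20 log₁₀(0.026261) ≈ -31.61 dB

-31.6 dB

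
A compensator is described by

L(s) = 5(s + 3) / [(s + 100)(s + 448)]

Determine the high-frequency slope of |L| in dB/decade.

-20 dB/decade

Each pole contributes −20 dB/decade at high frequency; each zero contributes +20 dB/decade.
Net: 1 zero(s) − 2 pole(s) → -20 dB/decade.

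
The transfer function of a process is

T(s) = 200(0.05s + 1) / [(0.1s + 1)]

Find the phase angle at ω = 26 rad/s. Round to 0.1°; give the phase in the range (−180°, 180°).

At ω = 26 rad/s:
zero (1 + j26·0.05) = 1 + j1.3 → |·| ≈ 1.6401, ∠ ≈ 52.43°
pole (1 + j26·0.1) = 1 + j2.6 → |·| ≈ 2.7857, ∠ ≈ 68.96°
∠T = (52.43°) − (68.96°) = -16.53°

-16.5°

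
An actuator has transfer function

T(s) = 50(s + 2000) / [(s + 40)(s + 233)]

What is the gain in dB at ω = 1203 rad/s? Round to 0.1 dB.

At s = jω = j1203:
zero (s+2000): 2000 + j1203 → |·| = √(2000²+1203²) = √5447209 ≈ 2333.9, ∠ = arctan(1203/2000) ≈ 31.03°
pole (s+40): 40 + j1203 → |·| = √(40²+1203²) = √1448809 ≈ 1203.7, ∠ = arctan(1203/40) ≈ 88.10°
pole (s+233): 233 + j1203 → |·| = √(233²+1203²) = √1501498 ≈ 1225.4, ∠ = arctan(1203/233) ≈ 79.04°
|T| = 50 · 2333.9 / 1.475e+06 ≈ 0.079115
Gain = 20 log₁₀(0.079115) ≈ -22.03 dB

-22.0 dB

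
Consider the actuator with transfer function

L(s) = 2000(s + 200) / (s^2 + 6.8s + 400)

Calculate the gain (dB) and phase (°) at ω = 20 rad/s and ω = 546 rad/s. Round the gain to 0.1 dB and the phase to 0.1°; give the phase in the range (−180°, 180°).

At s = jω = j20:
zero (s+200): 200 + j20 → |·| = √(200²+20²) = √40400 ≈ 201, ∠ = arctan(20/200) ≈ 5.71°
quadratic: (j20)² + 6.8·j20 + 400 = 0 + j136 → |·| ≈ 136, ∠ ≈ 90.00°
|L| = 2000 · 201 / 136 ≈ 2955.9
Gain = 20 log₁₀(2955.9) ≈ 69.41 dB
∠L = 5.71° − 90.00° = -84.29°

At s = jω = j546:
zero (s+200): 200 + j546 → |·| = √(200²+546²) = √338116 ≈ 581.48, ∠ = arctan(546/200) ≈ 69.88°
quadratic: (j546)² + 6.8·j546 + 400 = -297716 + j3712.8 → |·| ≈ 2.9774e+05, ∠ ≈ 179.29°
|L| = 2000 · 581.48 / 2.9774e+05 ≈ 3.906
Gain = 20 log₁₀(3.906) ≈ 11.83 dB
∠L = 69.88° − 179.29° = -109.41°

ω = 20: 69.4 dB, -84.3°; ω = 546: 11.8 dB, -109.4°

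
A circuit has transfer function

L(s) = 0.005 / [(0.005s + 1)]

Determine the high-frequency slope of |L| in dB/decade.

Each pole contributes −20 dB/decade at high frequency; each zero contributes +20 dB/decade.
Net: 0 zero(s) − 1 pole(s) → -20 dB/decade.

-20 dB/decade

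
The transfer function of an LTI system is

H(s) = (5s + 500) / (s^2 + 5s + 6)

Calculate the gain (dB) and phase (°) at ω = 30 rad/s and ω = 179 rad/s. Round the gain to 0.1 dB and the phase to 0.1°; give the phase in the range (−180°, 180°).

Substitute s = j30:
Numerator: 5(j30) + 500 = 500 + j150
Denominator: (j30)^2 + 5(j30) + 6 = -894 + j150
|N| = √(500² + 150²) ≈ 522.02, ∠N ≈ 16.70°
|D| = √(894² + 150²) ≈ 906.5, ∠D ≈ 170.48°
|H| = 522.02 / 906.5 ≈ 0.57586
Gain = 20 log₁₀(0.57586) ≈ -4.79 dB
∠H = 16.70° − 170.48° = -153.78°

Substitute s = j179:
Numerator: 5(j179) + 500 = 500 + j895
Denominator: (j179)^2 + 5(j179) + 6 = -32035 + j895
|N| = √(500² + 895²) ≈ 1025.2, ∠N ≈ 60.81°
|D| = √(32035² + 895²) ≈ 32047, ∠D ≈ 178.40°
|H| = 1025.2 / 32047 ≈ 0.031991
Gain = 20 log₁₀(0.031991) ≈ -29.90 dB
∠H = 60.81° − 178.40° = -117.59°

ω = 30: -4.8 dB, -153.8°; ω = 179: -29.9 dB, -117.6°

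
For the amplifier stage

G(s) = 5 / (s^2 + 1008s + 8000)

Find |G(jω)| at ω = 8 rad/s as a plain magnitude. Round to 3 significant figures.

0.000442

Substitute s = j8:
Numerator: 5 = 5 + j0
Denominator: (j8)^2 + 1008(j8) + 8000 = 7936 + j8064
|N| = √(5² + 0²) ≈ 5, ∠N ≈ 0.00°
|D| = √(7936² + 8064²) ≈ 11314, ∠D ≈ 45.46°
|G| = 5 / 11314 ≈ 0.00044193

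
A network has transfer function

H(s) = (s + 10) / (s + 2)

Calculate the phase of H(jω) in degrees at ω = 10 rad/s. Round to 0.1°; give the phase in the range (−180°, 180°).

-33.7°

Substitute s = j10:
Numerator: (j10) + 10 = 10 + j10
Denominator: (j10) + 2 = 2 + j10
|N| = √(10² + 10²) ≈ 14.142, ∠N ≈ 45.00°
|D| = √(2² + 10²) ≈ 10.198, ∠D ≈ 78.69°
∠H = 45.00° − 78.69° = -33.69°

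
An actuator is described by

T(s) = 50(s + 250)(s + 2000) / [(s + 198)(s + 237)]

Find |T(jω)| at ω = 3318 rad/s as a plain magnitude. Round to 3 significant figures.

At s = jω = j3318:
zero (s+250): 250 + j3318 → |·| = √(250²+3318²) = √11071624 ≈ 3327.4, ∠ = arctan(3318/250) ≈ 85.69°
zero (s+2000): 2000 + j3318 → |·| = √(2000²+3318²) = √15009124 ≈ 3874.2, ∠ = arctan(3318/2000) ≈ 58.92°
pole (s+198): 198 + j3318 → |·| = √(198²+3318²) = √11048328 ≈ 3323.9, ∠ = arctan(3318/198) ≈ 86.58°
pole (s+237): 237 + j3318 → |·| = √(237²+3318²) = √11065293 ≈ 3326.5, ∠ = arctan(3318/237) ≈ 85.91°
|T| = 50 · 1.2891e+07 / 1.1057e+07 ≈ 58.293

58.3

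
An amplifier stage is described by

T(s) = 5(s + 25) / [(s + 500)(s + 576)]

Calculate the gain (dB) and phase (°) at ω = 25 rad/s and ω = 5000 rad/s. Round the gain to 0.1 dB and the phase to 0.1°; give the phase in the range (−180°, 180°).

At s = jω = j25:
zero (s+25): 25 + j25 → |·| = √(25²+25²) = √1250 ≈ 35.355, ∠ = arctan(25/25) ≈ 45.00°
pole (s+500): 500 + j25 → |·| = √(500²+25²) = √250625 ≈ 500.62, ∠ = arctan(25/500) ≈ 2.86°
pole (s+576): 576 + j25 → |·| = √(576²+25²) = √332401 ≈ 576.54, ∠ = arctan(25/576) ≈ 2.49°
|T| = 5 · 35.355 / 2.8863e+05 ≈ 0.00061246
Gain = 20 log₁₀(0.00061246) ≈ -64.26 dB
∠T = 45.00° − 5.35° = 39.65°

At s = jω = j5000:
zero (s+25): 25 + j5000 → |·| = √(25²+5000²) = √25000625 ≈ 5000.1, ∠ = arctan(5000/25) ≈ 89.71°
pole (s+500): 500 + j5000 → |·| = √(500²+5000²) = √25250000 ≈ 5024.9, ∠ = arctan(5000/500) ≈ 84.29°
pole (s+576): 576 + j5000 → |·| = √(576²+5000²) = √25331776 ≈ 5033.1, ∠ = arctan(5000/576) ≈ 83.43°
|T| = 5 · 5000.1 / 2.5291e+07 ≈ 0.00098851
Gain = 20 log₁₀(0.00098851) ≈ -60.10 dB
∠T = 89.71° − 167.72° = -78.01°

ω = 25: -64.3 dB, 39.7°; ω = 5000: -60.1 dB, -78.0°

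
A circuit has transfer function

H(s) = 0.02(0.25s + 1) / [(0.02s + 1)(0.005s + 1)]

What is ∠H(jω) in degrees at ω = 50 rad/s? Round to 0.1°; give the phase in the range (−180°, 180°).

26.4°

At ω = 50 rad/s:
zero (1 + j50·0.25) = 1 + j12.5 → |·| ≈ 12.54, ∠ ≈ 85.43°
pole (1 + j50·0.02) = 1 + j1 → |·| ≈ 1.4142, ∠ ≈ 45.00°
pole (1 + j50·0.005) = 1 + j0.25 → |·| ≈ 1.0308, ∠ ≈ 14.04°
∠H = (85.43°) − (45.00° + 14.04°) = 26.39°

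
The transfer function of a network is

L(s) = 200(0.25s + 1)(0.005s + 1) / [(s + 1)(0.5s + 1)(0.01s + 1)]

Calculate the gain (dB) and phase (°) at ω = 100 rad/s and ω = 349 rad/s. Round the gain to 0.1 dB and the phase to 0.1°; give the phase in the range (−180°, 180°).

ω = 100: -2.0 dB, -109.0°; ω = 349: -16.0 dB, -104.0°

At ω = 100 rad/s:
zero (1 + j100·0.25) = 1 + j25 → |·| ≈ 25.02, ∠ ≈ 87.71°
zero (1 + j100·0.005) = 1 + j0.5 → |·| ≈ 1.118, ∠ ≈ 26.57°
pole (1 + j100·1) = 1 + j100 → |·| ≈ 100, ∠ ≈ 89.43°
pole (1 + j100·0.5) = 1 + j50 → |·| ≈ 50.01, ∠ ≈ 88.85°
pole (1 + j100·0.01) = 1 + j1 → |·| ≈ 1.4142, ∠ ≈ 45.00°
|L| = 200 · 25.02 · 1.118 / (100 · 50.01 · 1.4142) ≈ 0.79103
Gain = 20 log₁₀(0.79103) ≈ -2.04 dB
∠L = (87.71° + 26.57°) − (89.43° + 88.85° + 45.00°) = -109.00°

At ω = 349 rad/s:
zero (1 + j349·0.25) = 1 + j87.25 → |·| ≈ 87.256, ∠ ≈ 89.34°
zero (1 + j349·0.005) = 1 + j1.745 → |·| ≈ 2.0112, ∠ ≈ 60.18°
pole (1 + j349·1) = 1 + j349 → |·| ≈ 349, ∠ ≈ 89.84°
pole (1 + j349·0.5) = 1 + j174.5 → |·| ≈ 174.5, ∠ ≈ 89.67°
pole (1 + j349·0.01) = 1 + j3.49 → |·| ≈ 3.6304, ∠ ≈ 74.01°
|L| = 200 · 87.256 · 2.0112 / (349 · 174.5 · 3.6304) ≈ 0.15875
Gain = 20 log₁₀(0.15875) ≈ -15.99 dB
∠L = (89.34° + 60.18°) − (89.84° + 89.67° + 74.01°) = -104.00°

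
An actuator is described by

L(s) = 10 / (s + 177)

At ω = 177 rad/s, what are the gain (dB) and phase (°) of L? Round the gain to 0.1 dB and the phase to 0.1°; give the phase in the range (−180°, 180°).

-28.0 dB, -45.0°

Substitute s = j177:
Numerator: 10 = 10 + j0
Denominator: (j177) + 177 = 177 + j177
|N| = √(10² + 0²) ≈ 10, ∠N ≈ 0.00°
|D| = √(177² + 177²) ≈ 250.32, ∠D ≈ 45.00°
|L| = 10 / 250.32 ≈ 0.039949
Gain = 20 log₁₀(0.039949) ≈ -27.97 dB
∠L = 0.00° − 45.00° = -45.00°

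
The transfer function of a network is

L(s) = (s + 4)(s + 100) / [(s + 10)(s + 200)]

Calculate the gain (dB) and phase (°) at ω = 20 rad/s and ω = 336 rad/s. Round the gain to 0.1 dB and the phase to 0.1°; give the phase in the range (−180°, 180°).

ω = 20: -6.7 dB, 20.9°; ω = 336: -1.0 dB, 15.2°

At s = jω = j20:
zero (s+4): 4 + j20 → |·| = √(4²+20²) = √416 ≈ 20.396, ∠ = arctan(20/4) ≈ 78.69°
zero (s+100): 100 + j20 → |·| = √(100²+20²) = √10400 ≈ 101.98, ∠ = arctan(20/100) ≈ 11.31°
pole (s+10): 10 + j20 → |·| = √(10²+20²) = √500 ≈ 22.361, ∠ = arctan(20/10) ≈ 63.43°
pole (s+200): 200 + j20 → |·| = √(200²+20²) = √40400 ≈ 201, ∠ = arctan(20/200) ≈ 5.71°
|L| = 1 · 2080 / 4494.6 ≈ 0.46278
Gain = 20 log₁₀(0.46278) ≈ -6.69 dB
∠L = 90.00° − 69.14° = 20.86°

At s = jω = j336:
zero (s+4): 4 + j336 → |·| = √(4²+336²) = √112912 ≈ 336.02, ∠ = arctan(336/4) ≈ 89.32°
zero (s+100): 100 + j336 → |·| = √(100²+336²) = √122896 ≈ 350.57, ∠ = arctan(336/100) ≈ 73.43°
pole (s+10): 10 + j336 → |·| = √(10²+336²) = √112996 ≈ 336.15, ∠ = arctan(336/10) ≈ 88.30°
pole (s+200): 200 + j336 → |·| = √(200²+336²) = √152896 ≈ 391.02, ∠ = arctan(336/200) ≈ 59.24°
|L| = 1 · 1.178e+05 / 1.3144e+05 ≈ 0.89623
Gain = 20 log₁₀(0.89623) ≈ -0.95 dB
∠L = 162.75° − 147.54° = 15.21°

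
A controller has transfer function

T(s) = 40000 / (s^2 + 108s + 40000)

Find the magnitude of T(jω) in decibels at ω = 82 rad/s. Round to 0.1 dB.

1.3 dB

At s = jω = j82:
quadratic: (j82)² + 108·j82 + 40000 = 33276 + j8856 → |·| ≈ 34434, ∠ ≈ 14.90°
|T| = 40000 / 34434 ≈ 1.1616
Gain = 20 log₁₀(1.1616) ≈ 1.30 dB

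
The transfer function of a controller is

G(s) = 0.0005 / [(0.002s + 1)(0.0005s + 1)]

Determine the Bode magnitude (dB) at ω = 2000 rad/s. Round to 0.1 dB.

-81.3 dB

At ω = 2000 rad/s:
pole (1 + j2000·0.002) = 1 + j4 → |·| ≈ 4.1231, ∠ ≈ 75.96°
pole (1 + j2000·0.0005) = 1 + j1 → |·| ≈ 1.4142, ∠ ≈ 45.00°
|G| = 0.0005 · 1 / (4.1231 · 1.4142) ≈ 8.575e-05
Gain = 20 log₁₀(8.575e-05) ≈ -81.34 dB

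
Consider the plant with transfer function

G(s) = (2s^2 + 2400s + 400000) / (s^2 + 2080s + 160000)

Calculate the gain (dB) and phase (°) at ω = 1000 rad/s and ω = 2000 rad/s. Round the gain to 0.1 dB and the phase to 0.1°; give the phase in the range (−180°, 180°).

Substitute s = j1000:
Numerator: 2(j1000)^2 + 2400(j1000) + 400000 = -1600000 + j2400000
Denominator: (j1000)^2 + 2080(j1000) + 160000 = -840000 + j2080000
|N| = √(1600000² + 2400000²) ≈ 2.8844e+06, ∠N ≈ 123.69°
|D| = √(840000² + 2080000²) ≈ 2.2432e+06, ∠D ≈ 111.99°
|G| = 2.8844e+06 / 2.2432e+06 ≈ 1.2858
Gain = 20 log₁₀(1.2858) ≈ 2.18 dB
∠G = 123.69° − 111.99° = 11.70°

Substitute s = j2000:
Numerator: 2(j2000)^2 + 2400(j2000) + 400000 = -7600000 + j4800000
Denominator: (j2000)^2 + 2080(j2000) + 160000 = -3840000 + j4160000
|N| = √(7600000² + 4800000²) ≈ 8.9889e+06, ∠N ≈ 147.72°
|D| = √(3840000² + 4160000²) ≈ 5.6614e+06, ∠D ≈ 132.71°
|G| = 8.9889e+06 / 5.6614e+06 ≈ 1.5878
Gain = 20 log₁₀(1.5878) ≈ 4.02 dB
∠G = 147.72° − 132.71° = 15.01°

ω = 1000: 2.2 dB, 11.7°; ω = 2000: 4.0 dB, 15.0°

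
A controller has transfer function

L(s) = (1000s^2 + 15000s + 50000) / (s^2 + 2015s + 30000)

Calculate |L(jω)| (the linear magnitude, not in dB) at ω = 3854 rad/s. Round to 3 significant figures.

888

Substitute s = j3854:
Numerator: 1000(j3854)^2 + 15000(j3854) + 50000 = -14853266000 + j57810000
Denominator: (j3854)^2 + 2015(j3854) + 30000 = -14823316 + j7765810
|N| = √(14853266000² + 57810000²) ≈ 1.4853e+10, ∠N ≈ 179.78°
|D| = √(14823316² + 7765810²) ≈ 1.6734e+07, ∠D ≈ 152.35°
|L| = 1.4853e+10 / 1.6734e+07 ≈ 887.59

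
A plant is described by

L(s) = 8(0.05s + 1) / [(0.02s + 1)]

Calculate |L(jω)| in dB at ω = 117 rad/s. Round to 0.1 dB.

At ω = 117 rad/s:
zero (1 + j117·0.05) = 1 + j5.85 → |·| ≈ 5.9349, ∠ ≈ 80.30°
pole (1 + j117·0.02) = 1 + j2.34 → |·| ≈ 2.5447, ∠ ≈ 66.86°
|L| = 8 · 5.9349 / (2.5447) ≈ 18.658
Gain = 20 log₁₀(18.658) ≈ 25.42 dB

25.4 dB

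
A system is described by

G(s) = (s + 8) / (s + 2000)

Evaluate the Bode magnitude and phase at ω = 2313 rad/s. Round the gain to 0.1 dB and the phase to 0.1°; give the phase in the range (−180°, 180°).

Substitute s = j2313:
Numerator: (j2313) + 8 = 8 + j2313
Denominator: (j2313) + 2000 = 2000 + j2313
|N| = √(8² + 2313²) ≈ 2313, ∠N ≈ 89.80°
|D| = √(2000² + 2313²) ≈ 3057.8, ∠D ≈ 49.15°
|G| = 2313 / 3057.8 ≈ 0.75643
Gain = 20 log₁₀(0.75643) ≈ -2.42 dB
∠G = 89.80° − 49.15° = 40.65°

-2.4 dB, 40.7°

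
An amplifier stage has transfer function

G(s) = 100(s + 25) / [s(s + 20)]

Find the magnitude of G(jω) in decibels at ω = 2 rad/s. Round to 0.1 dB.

At s = jω = j2:
zero (s+25): 25 + j2 → |·| = √(25²+2²) = √629 ≈ 25.08, ∠ = arctan(2/25) ≈ 4.57°
pole (s+20): 20 + j2 → |·| = √(20²+2²) = √404 ≈ 20.1, ∠ = arctan(2/20) ≈ 5.71°
pole at origin: |s| = 2, ∠ = 90.00° (in denominator)
|G| = 100 · 25.08 / 40.2 ≈ 62.388
Gain = 20 log₁₀(62.388) ≈ 35.90 dB

35.9 dB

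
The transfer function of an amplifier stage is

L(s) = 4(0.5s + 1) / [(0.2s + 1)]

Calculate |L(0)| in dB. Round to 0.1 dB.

L(0) = 4 · 1 / 1 = 4
20 log₁₀(4) ≈ 12.04 dB

12.0 dB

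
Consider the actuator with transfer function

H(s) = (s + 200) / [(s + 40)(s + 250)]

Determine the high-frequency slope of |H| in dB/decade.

-20 dB/decade

Each pole contributes −20 dB/decade at high frequency; each zero contributes +20 dB/decade.
Net: 1 zero(s) − 2 pole(s) → -20 dB/decade.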